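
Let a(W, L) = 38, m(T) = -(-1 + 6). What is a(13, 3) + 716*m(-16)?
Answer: -3542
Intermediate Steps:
m(T) = -5 (m(T) = -1*5 = -5)
a(13, 3) + 716*m(-16) = 38 + 716*(-5) = 38 - 3580 = -3542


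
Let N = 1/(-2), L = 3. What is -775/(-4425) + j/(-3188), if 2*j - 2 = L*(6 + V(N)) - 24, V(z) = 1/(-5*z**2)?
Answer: 124243/705345 ≈ 0.17615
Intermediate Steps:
N = -1/2 (N = 1*(-1/2) = -1/2 ≈ -0.50000)
V(z) = -1/(5*z**2)
j = -16/5 (j = 1 + (3*(6 - 1/(5*(-1/2)**2)) - 24)/2 = 1 + (3*(6 - 1/5*4) - 24)/2 = 1 + (3*(6 - 4/5) - 24)/2 = 1 + (3*(26/5) - 24)/2 = 1 + (78/5 - 24)/2 = 1 + (1/2)*(-42/5) = 1 - 21/5 = -16/5 ≈ -3.2000)
-775/(-4425) + j/(-3188) = -775/(-4425) - 16/5/(-3188) = -775*(-1/4425) - 16/5*(-1/3188) = 31/177 + 4/3985 = 124243/705345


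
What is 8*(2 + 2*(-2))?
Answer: -16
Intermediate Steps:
8*(2 + 2*(-2)) = 8*(2 - 4) = 8*(-2) = -16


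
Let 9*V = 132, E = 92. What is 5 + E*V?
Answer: 4063/3 ≈ 1354.3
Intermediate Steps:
V = 44/3 (V = (⅑)*132 = 44/3 ≈ 14.667)
5 + E*V = 5 + 92*(44/3) = 5 + 4048/3 = 4063/3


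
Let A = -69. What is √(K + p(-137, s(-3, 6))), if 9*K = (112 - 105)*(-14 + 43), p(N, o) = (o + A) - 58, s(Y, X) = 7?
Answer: I*√877/3 ≈ 9.8714*I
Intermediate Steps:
p(N, o) = -127 + o (p(N, o) = (o - 69) - 58 = (-69 + o) - 58 = -127 + o)
K = 203/9 (K = ((112 - 105)*(-14 + 43))/9 = (7*29)/9 = (⅑)*203 = 203/9 ≈ 22.556)
√(K + p(-137, s(-3, 6))) = √(203/9 + (-127 + 7)) = √(203/9 - 120) = √(-877/9) = I*√877/3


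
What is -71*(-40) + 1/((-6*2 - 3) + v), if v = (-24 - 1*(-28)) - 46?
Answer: 161879/57 ≈ 2840.0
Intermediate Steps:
v = -42 (v = (-24 + 28) - 46 = 4 - 46 = -42)
-71*(-40) + 1/((-6*2 - 3) + v) = -71*(-40) + 1/((-6*2 - 3) - 42) = 2840 + 1/((-12 - 3) - 42) = 2840 + 1/(-15 - 42) = 2840 + 1/(-57) = 2840 - 1/57 = 161879/57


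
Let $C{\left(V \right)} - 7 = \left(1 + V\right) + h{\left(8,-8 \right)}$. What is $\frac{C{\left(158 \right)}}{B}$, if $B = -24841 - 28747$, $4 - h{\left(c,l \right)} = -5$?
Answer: $- \frac{175}{53588} \approx -0.0032657$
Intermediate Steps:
$h{\left(c,l \right)} = 9$ ($h{\left(c,l \right)} = 4 - -5 = 4 + 5 = 9$)
$B = -53588$
$C{\left(V \right)} = 17 + V$ ($C{\left(V \right)} = 7 + \left(\left(1 + V\right) + 9\right) = 7 + \left(10 + V\right) = 17 + V$)
$\frac{C{\left(158 \right)}}{B} = \frac{17 + 158}{-53588} = 175 \left(- \frac{1}{53588}\right) = - \frac{175}{53588}$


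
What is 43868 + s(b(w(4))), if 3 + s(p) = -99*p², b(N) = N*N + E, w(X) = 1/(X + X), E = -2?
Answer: 178074269/4096 ≈ 43475.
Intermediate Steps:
w(X) = 1/(2*X)
b(N) = -2 + N² (b(N) = N*N - 2 = N² - 2 = -2 + N²)
s(p) = -3 - 99*p²
43868 + s(b(w(4))) = 43868 + (-3 - 99*(-2 + ((½)/4)²)²) = 43868 + (-3 - 99*(-2 + ((½)*(¼))²)²) = 43868 + (-3 - 99*(-2 + (⅛)²)²) = 43868 + (-3 - 99*(-2 + 1/64)²) = 43868 + (-3 - 99*(-127/64)²) = 43868 + (-3 - 99*16129/4096) = 43868 + (-3 - 1596771/4096) = 43868 - 1609059/4096 = 178074269/4096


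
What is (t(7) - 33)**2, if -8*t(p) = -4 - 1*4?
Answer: 1024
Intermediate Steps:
t(p) = 1 (t(p) = -(-4 - 1*4)/8 = -(-4 - 4)/8 = -1/8*(-8) = 1)
(t(7) - 33)**2 = (1 - 33)**2 = (-32)**2 = 1024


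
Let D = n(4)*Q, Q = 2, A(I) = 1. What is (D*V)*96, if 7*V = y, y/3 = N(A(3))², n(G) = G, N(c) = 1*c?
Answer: 2304/7 ≈ 329.14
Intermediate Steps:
N(c) = c
y = 3 (y = 3*1² = 3*1 = 3)
V = 3/7 (V = (⅐)*3 = 3/7 ≈ 0.42857)
D = 8 (D = 4*2 = 8)
(D*V)*96 = (8*(3/7))*96 = (24/7)*96 = 2304/7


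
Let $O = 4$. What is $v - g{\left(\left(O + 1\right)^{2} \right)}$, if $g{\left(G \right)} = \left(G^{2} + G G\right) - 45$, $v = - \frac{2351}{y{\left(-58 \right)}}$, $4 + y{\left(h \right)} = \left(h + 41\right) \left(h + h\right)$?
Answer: $- \frac{2373791}{1968} \approx -1206.2$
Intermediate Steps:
$y{\left(h \right)} = -4 + 2 h \left(41 + h\right)$ ($y{\left(h \right)} = -4 + \left(h + 41\right) \left(h + h\right) = -4 + \left(41 + h\right) 2 h = -4 + 2 h \left(41 + h\right)$)
$v = - \frac{2351}{1968}$ ($v = - \frac{2351}{-4 + 2 \left(-58\right)^{2} + 82 \left(-58\right)} = - \frac{2351}{-4 + 2 \cdot 3364 - 4756} = - \frac{2351}{-4 + 6728 - 4756} = - \frac{2351}{1968} \approx -1.1946$)
$g{\left(G \right)} = -45 + 2 G^{2}$ ($g{\left(G \right)} = \left(G^{2} + G^{2}\right) - 45 = 2 G^{2} - 45 = -45 + 2 G^{2}$)
$v - g{\left(\left(O + 1\right)^{2} \right)} = - \frac{2351}{1968} - \left(-45 + 2 \left(\left(4 + 1\right)^{2}\right)^{2}\right) = - \frac{2351}{1968} - \left(-45 + 2 \left(5^{2}\right)^{2}\right) = - \frac{2351}{1968} - \left(-45 + 2 \cdot 25^{2}\right) = - \frac{2351}{1968} - \left(-45 + 2 \cdot 625\right) = - \frac{2351}{1968} - \left(-45 + 1250\right) = - \frac{2351}{1968} - 1205 = - \frac{2373791}{1968}$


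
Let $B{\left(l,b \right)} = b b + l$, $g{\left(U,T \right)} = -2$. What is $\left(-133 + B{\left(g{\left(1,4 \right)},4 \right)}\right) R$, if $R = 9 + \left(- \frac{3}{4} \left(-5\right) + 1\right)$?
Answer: $- \frac{6545}{4} \approx -1636.3$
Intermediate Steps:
$B{\left(l,b \right)} = l + b^{2}$ ($B{\left(l,b \right)} = b^{2} + l = l + b^{2}$)
$R = \frac{55}{4}$ ($R = 9 + \left(\left(-3\right) \frac{1}{4} \left(-5\right) + 1\right) = 9 + \left(\left(- \frac{3}{4}\right) \left(-5\right) + 1\right) = 9 + \left(\frac{15}{4} + 1\right) = 9 + \frac{19}{4} = \frac{55}{4} \approx 13.75$)
$\left(-133 + B{\left(g{\left(1,4 \right)},4 \right)}\right) R = \left(-133 - \left(2 - 4^{2}\right)\right) \frac{55}{4} = \left(-133 + \left(-2 + 16\right)\right) \frac{55}{4} = \left(-133 + 14\right) \frac{55}{4} = \left(-119\right) \frac{55}{4} = - \frac{6545}{4}$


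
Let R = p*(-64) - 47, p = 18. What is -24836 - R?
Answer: -23637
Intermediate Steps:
R = -1199 (R = 18*(-64) - 47 = -1152 - 47 = -1199)
-24836 - R = -24836 - 1*(-1199) = -24836 + 1199 = -23637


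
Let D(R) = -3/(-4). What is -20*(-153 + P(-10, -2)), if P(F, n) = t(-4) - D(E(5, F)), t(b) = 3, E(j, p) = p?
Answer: 3015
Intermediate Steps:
D(R) = 3/4 (D(R) = -3*(-1/4) = 3/4)
P(F, n) = 9/4 (P(F, n) = 3 - 1*3/4 = 3 - 3/4 = 9/4)
-20*(-153 + P(-10, -2)) = -20*(-153 + 9/4) = -20*(-603/4) = 3015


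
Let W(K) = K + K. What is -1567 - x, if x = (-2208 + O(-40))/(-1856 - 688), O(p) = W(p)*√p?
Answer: -83097/53 - 10*I*√10/159 ≈ -1567.9 - 0.19889*I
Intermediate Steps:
W(K) = 2*K
O(p) = 2*p^(3/2) (O(p) = (2*p)*√p = 2*p^(3/2))
x = 46/53 + 10*I*√10/159 (x = (-2208 + 2*(-40)^(3/2))/(-1856 - 688) = (-2208 + 2*(-80*I*√10))/(-2544) = (-2208 - 160*I*√10)*(-1/2544) = 46/53 + 10*I*√10/159 ≈ 0.86792 + 0.19889*I)
-1567 - x = -1567 - (46/53 + 10*I*√10/159) = -1567 + (-46/53 - 10*I*√10/159) = -83097/53 - 10*I*√10/159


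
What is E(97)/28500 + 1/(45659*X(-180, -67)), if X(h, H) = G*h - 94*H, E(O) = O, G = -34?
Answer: 27499197157/8079656833500 ≈ 0.0034035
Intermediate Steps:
X(h, H) = -94*H - 34*h (X(h, H) = -34*h - 94*H = -94*H - 34*h)
E(97)/28500 + 1/(45659*X(-180, -67)) = 97/28500 + 1/(45659*(-94*(-67) - 34*(-180))) = 97*(1/28500) + 1/(45659*(6298 + 6120)) = 97/28500 + (1/45659)/12418 = 97/28500 + (1/45659)*(1/12418) = 97/28500 + 1/566993462 = 27499197157/8079656833500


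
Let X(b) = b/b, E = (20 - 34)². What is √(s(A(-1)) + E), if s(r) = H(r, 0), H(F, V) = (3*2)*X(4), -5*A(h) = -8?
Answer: √202 ≈ 14.213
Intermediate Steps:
A(h) = 8/5 (A(h) = -⅕*(-8) = 8/5)
E = 196 (E = (-14)² = 196)
X(b) = 1
H(F, V) = 6 (H(F, V) = (3*2)*1 = 6*1 = 6)
s(r) = 6
√(s(A(-1)) + E) = √(6 + 196) = √202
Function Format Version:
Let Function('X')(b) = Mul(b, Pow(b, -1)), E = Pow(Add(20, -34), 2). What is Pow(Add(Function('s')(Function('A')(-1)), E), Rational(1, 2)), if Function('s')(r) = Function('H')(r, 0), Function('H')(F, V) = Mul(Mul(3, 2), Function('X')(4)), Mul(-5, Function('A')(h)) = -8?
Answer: Pow(202, Rational(1, 2)) ≈ 14.213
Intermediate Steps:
Function('A')(h) = Rational(8, 5) (Function('A')(h) = Mul(Rational(-1, 5), -8) = Rational(8, 5))
E = 196 (E = Pow(-14, 2) = 196)
Function('X')(b) = 1
Function('H')(F, V) = 6 (Function('H')(F, V) = Mul(Mul(3, 2), 1) = Mul(6, 1) = 6)
Function('s')(r) = 6
Pow(Add(Function('s')(Function('A')(-1)), E), Rational(1, 2)) = Pow(Add(6, 196), Rational(1, 2)) = Pow(202, Rational(1, 2))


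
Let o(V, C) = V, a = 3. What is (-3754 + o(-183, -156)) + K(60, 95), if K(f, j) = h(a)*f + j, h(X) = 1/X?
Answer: -3822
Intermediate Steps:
K(f, j) = j + f/3 (K(f, j) = f/3 + j = j + f/3)
(-3754 + o(-183, -156)) + K(60, 95) = (-3754 - 183) + (95 + (⅓)*60) = -3937 + (95 + 20) = -3937 + 115 = -3822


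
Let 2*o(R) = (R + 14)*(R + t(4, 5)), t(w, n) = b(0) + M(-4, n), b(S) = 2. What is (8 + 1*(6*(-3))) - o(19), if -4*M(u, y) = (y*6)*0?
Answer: -713/2 ≈ -356.50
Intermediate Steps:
M(u, y) = 0 (M(u, y) = -y*6*0/4 = -6*y*0/4 = -1/4*0 = 0)
t(w, n) = 2 (t(w, n) = 2 + 0 = 2)
o(R) = (2 + R)*(14 + R)/2 (o(R) = ((R + 14)*(R + 2))/2 = ((14 + R)*(2 + R))/2 = ((2 + R)*(14 + R))/2 = (2 + R)*(14 + R)/2)
(8 + 1*(6*(-3))) - o(19) = (8 + 1*(6*(-3))) - (14 + (1/2)*19**2 + 8*19) = (8 + 1*(-18)) - (14 + (1/2)*361 + 152) = (8 - 18) - (14 + 361/2 + 152) = -10 - 1*693/2 = -10 - 693/2 = -713/2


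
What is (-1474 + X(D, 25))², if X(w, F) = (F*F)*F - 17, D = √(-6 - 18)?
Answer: 199769956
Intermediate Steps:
D = 2*I*√6 (D = √(-24) = 2*I*√6 ≈ 4.899*I)
X(w, F) = -17 + F³ (X(w, F) = F²*F - 17 = F³ - 17 = -17 + F³)
(-1474 + X(D, 25))² = (-1474 + (-17 + 25³))² = (-1474 + (-17 + 15625))² = (-1474 + 15608)² = 14134² = 199769956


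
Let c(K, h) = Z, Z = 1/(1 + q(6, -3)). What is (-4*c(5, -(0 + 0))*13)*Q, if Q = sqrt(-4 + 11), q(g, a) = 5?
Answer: -26*sqrt(7)/3 ≈ -22.930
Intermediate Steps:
Z = 1/6 (Z = 1/(1 + 5) = 1/6 ≈ 0.16667)
Q = sqrt(7) ≈ 2.6458
c(K, h) = 1/6
(-4*c(5, -(0 + 0))*13)*Q = (-4*1/6*13)*sqrt(7) = (-2/3*13)*sqrt(7) = -26*sqrt(7)/3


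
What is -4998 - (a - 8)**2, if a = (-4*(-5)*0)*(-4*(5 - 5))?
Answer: -5062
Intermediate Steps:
a = 0 (a = (20*0)*(-4*0) = 0*0 = 0)
-4998 - (a - 8)**2 = -4998 - (0 - 8)**2 = -4998 - 1*(-8)**2 = -4998 - 1*64 = -4998 - 64 = -5062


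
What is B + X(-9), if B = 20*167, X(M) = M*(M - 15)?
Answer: 3556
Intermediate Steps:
X(M) = M*(-15 + M)
B = 3340
B + X(-9) = 3340 - 9*(-15 - 9) = 3340 - 9*(-24) = 3340 + 216 = 3556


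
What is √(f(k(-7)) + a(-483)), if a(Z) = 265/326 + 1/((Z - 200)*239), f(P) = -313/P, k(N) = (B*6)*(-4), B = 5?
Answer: √8719563268188039990/1596457860 ≈ 1.8497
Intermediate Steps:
k(N) = -120 (k(N) = (5*6)*(-4) = 30*(-4) = -120)
a(Z) = 265/326 + 1/(239*(-200 + Z)) (a(Z) = 265*(1/326) + (1/239)/(-200 + Z) = 265/326 + 1/(239*(-200 + Z)))
√(f(k(-7)) + a(-483)) = √(-313/(-120) + (-12666674 + 63335*(-483))/(77914*(-200 - 483))) = √(-313*(-1/120) + (1/77914)*(-12666674 - 30590805)/(-683)) = √(313/120 + (1/77914)*(-1/683)*(-43257479)) = √(313/120 + 43257479/53215262) = √(10923637243/3192915720) = √8719563268188039990/1596457860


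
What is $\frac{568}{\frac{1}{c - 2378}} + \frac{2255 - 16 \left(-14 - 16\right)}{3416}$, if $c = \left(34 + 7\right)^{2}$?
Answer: $- \frac{1352378001}{3416} \approx -3.959 \cdot 10^{5}$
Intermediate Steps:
$c = 1681$ ($c = 41^{2} = 1681$)
$\frac{568}{\frac{1}{c - 2378}} + \frac{2255 - 16 \left(-14 - 16\right)}{3416} = \frac{568}{\frac{1}{1681 - 2378}} + \frac{2255 - 16 \left(-14 - 16\right)}{3416} = \frac{568}{\frac{1}{-697}} + \left(2255 - 16 \left(-30\right)\right) \frac{1}{3416} = \frac{568}{- \frac{1}{697}} + \left(2255 - -480\right) \frac{1}{3416} = 568 \left(-697\right) + \left(2255 + 480\right) \frac{1}{3416} = -395896 + 2735 \cdot \frac{1}{3416} = -395896 + \frac{2735}{3416} = - \frac{1352378001}{3416}$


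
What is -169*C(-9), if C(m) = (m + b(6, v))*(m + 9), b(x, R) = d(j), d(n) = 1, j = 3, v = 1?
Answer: 0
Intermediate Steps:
b(x, R) = 1
C(m) = (1 + m)*(9 + m) (C(m) = (m + 1)*(m + 9) = (1 + m)*(9 + m))
-169*C(-9) = -169*(9 + (-9)² + 10*(-9)) = -169*(9 + 81 - 90) = -169*0 = 0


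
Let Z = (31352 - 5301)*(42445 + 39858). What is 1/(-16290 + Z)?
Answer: 1/2144059163 ≈ 4.6640e-10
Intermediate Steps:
Z = 2144075453 (Z = 26051*82303 = 2144075453)
1/(-16290 + Z) = 1/(-16290 + 2144075453) = 1/2144059163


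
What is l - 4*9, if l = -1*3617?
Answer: -3653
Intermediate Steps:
l = -3617
l - 4*9 = -3617 - 4*9 = -3617 - 1*36 = -3617 - 36 = -3653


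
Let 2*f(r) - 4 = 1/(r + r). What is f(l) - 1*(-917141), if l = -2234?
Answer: 8195589847/8936 ≈ 9.1714e+5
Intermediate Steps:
f(r) = 2 + 1/(4*r) (f(r) = 2 + 1/(2*(r + r)) = 2 + 1/(2*((2*r))) = 2 + (1/(2*r))/2 = 2 + 1/(4*r))
f(l) - 1*(-917141) = (2 + (¼)/(-2234)) - 1*(-917141) = (2 + (¼)*(-1/2234)) + 917141 = (2 - 1/8936) + 917141 = 17871/8936 + 917141 = 8195589847/8936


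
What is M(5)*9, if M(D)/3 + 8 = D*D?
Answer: 459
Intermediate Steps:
M(D) = -24 + 3*D² (M(D) = -24 + 3*(D*D) = -24 + 3*D²)
M(5)*9 = (-24 + 3*5²)*9 = (-24 + 3*25)*9 = (-24 + 75)*9 = 51*9 = 459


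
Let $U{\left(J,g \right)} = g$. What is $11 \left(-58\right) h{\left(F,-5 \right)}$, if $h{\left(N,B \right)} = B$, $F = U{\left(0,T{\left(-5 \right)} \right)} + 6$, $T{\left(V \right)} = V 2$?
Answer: $3190$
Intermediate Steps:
$T{\left(V \right)} = 2 V$
$F = -4$ ($F = 2 \left(-5\right) + 6 = -10 + 6 = -4$)
$11 \left(-58\right) h{\left(F,-5 \right)} = 11 \left(-58\right) \left(-5\right) = \left(-638\right) \left(-5\right) = 3190$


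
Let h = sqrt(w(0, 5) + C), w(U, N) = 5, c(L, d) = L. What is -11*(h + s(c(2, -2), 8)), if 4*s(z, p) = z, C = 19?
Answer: -11/2 - 22*sqrt(6) ≈ -59.389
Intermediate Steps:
s(z, p) = z/4
h = 2*sqrt(6) (h = sqrt(5 + 19) = sqrt(24) = 2*sqrt(6) ≈ 4.8990)
-11*(h + s(c(2, -2), 8)) = -11*(2*sqrt(6) + (1/4)*2) = -11*(2*sqrt(6) + 1/2) = -11*(1/2 + 2*sqrt(6)) = -11/2 - 22*sqrt(6)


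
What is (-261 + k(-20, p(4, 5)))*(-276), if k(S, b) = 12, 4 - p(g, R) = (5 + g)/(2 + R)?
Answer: 68724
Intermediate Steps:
p(g, R) = 4 - (5 + g)/(2 + R)
(-261 + k(-20, p(4, 5)))*(-276) = (-261 + 12)*(-276) = -249*(-276) = 68724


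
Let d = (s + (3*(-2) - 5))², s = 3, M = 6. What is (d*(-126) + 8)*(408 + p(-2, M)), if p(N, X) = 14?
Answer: -3399632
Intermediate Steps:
d = 64 (d = (3 + (3*(-2) - 5))² = (3 + (-6 - 5))² = (3 - 11)² = (-8)² = 64)
(d*(-126) + 8)*(408 + p(-2, M)) = (64*(-126) + 8)*(408 + 14) = (-8064 + 8)*422 = -8056*422 = -3399632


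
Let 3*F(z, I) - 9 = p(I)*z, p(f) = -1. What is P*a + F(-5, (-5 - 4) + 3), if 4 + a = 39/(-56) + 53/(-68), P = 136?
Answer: -15541/21 ≈ -740.05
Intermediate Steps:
F(z, I) = 3 - z/3 (F(z, I) = 3 + (-z)/3 = 3 - z/3)
a = -5213/952 (a = -4 + (39/(-56) + 53/(-68)) = -4 + (39*(-1/56) + 53*(-1/68)) = -4 + (-39/56 - 53/68) = -4 - 1405/952 = -5213/952 ≈ -5.4758)
P*a + F(-5, (-5 - 4) + 3) = 136*(-5213/952) + (3 - 1/3*(-5)) = -5213/7 + (3 + 5/3) = -5213/7 + 14/3 = -15541/21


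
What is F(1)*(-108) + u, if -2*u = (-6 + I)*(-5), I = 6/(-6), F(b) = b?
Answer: -251/2 ≈ -125.50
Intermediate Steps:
I = -1 (I = 6*(-⅙) = -1)
u = -35/2 (u = -(-6 - 1)*(-5)/2 = -(-7)*(-5)/2 = -½*35 = -35/2 ≈ -17.500)
F(1)*(-108) + u = 1*(-108) - 35/2 = -108 - 35/2 = -251/2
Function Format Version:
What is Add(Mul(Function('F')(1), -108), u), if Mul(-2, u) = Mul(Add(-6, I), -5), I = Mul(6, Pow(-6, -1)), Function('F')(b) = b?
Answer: Rational(-251, 2) ≈ -125.50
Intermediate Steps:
I = -1 (I = Mul(6, Rational(-1, 6)) = -1)
u = Rational(-35, 2) (u = Mul(Rational(-1, 2), Mul(Add(-6, -1), -5)) = Mul(Rational(-1, 2), Mul(-7, -5)) = Mul(Rational(-1, 2), 35) = Rational(-35, 2) ≈ -17.500)
Add(Mul(Function('F')(1), -108), u) = Add(Mul(1, -108), Rational(-35, 2)) = Add(-108, Rational(-35, 2)) = Rational(-251, 2)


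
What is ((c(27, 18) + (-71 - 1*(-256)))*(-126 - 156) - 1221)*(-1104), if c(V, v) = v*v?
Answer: 159813936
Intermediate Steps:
c(V, v) = v²
((c(27, 18) + (-71 - 1*(-256)))*(-126 - 156) - 1221)*(-1104) = ((18² + (-71 - 1*(-256)))*(-126 - 156) - 1221)*(-1104) = ((324 + (-71 + 256))*(-282) - 1221)*(-1104) = ((324 + 185)*(-282) - 1221)*(-1104) = (509*(-282) - 1221)*(-1104) = (-143538 - 1221)*(-1104) = -144759*(-1104) = 159813936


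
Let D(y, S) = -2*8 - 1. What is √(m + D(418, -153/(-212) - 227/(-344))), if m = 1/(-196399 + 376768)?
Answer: 4*I*√78381578/8589 ≈ 4.1231*I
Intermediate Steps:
D(y, S) = -17 (D(y, S) = -16 - 1 = -17)
m = 1/180369 ≈ 5.5442e-6
√(m + D(418, -153/(-212) - 227/(-344))) = √(1/180369 - 17) = √(-3066272/180369) = 4*I*√78381578/8589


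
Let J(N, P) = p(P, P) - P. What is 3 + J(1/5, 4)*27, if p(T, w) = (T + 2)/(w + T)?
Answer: -339/4 ≈ -84.750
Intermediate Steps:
p(T, w) = (2 + T)/(T + w)
J(N, P) = -P + (2 + P)/(2*P) (J(N, P) = (2 + P)/(P + P) - P = (2 + P)/((2*P)) - P = (1/(2*P))*(2 + P) - P = (2 + P)/(2*P) - P = -P + (2 + P)/(2*P))
3 + J(1/5, 4)*27 = 3 + (½ + 1/4 - 1*4)*27 = 3 + (½ + ¼ - 4)*27 = 3 - 13/4*27 = 3 - 351/4 = -339/4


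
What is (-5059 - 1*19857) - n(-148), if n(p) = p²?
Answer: -46820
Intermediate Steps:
(-5059 - 1*19857) - n(-148) = (-5059 - 1*19857) - 1*(-148)² = (-5059 - 19857) - 1*21904 = -24916 - 21904 = -46820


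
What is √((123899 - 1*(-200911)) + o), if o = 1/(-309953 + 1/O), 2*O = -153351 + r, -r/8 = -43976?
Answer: √1229005775720981198982613227/61512342519 ≈ 569.92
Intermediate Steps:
r = 351808 (r = -8*(-43976) = 351808)
O = 198457/2 (O = (-153351 + 351808)/2 = (½)*198457 = 198457/2 ≈ 99229.)
o = -198457/61512342519 (o = 1/(-309953 + 1/(198457/2)) = 1/(-309953 + 2/198457) = 1/(-61512342519/198457) = -198457/61512342519 ≈ -3.2263e-6)
√((123899 - 1*(-200911)) + o) = √((123899 - 1*(-200911)) - 198457/61512342519) = √((123899 + 200911) - 198457/61512342519) = √(324810 - 198457/61512342519) = √(19979823973397933/61512342519) = √1229005775720981198982613227/61512342519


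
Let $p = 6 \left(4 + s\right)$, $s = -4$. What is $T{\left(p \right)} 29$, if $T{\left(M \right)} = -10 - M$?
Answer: $-290$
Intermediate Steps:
$p = 0$ ($p = 6 \left(4 - 4\right) = 6 \cdot 0 = 0$)
$T{\left(p \right)} 29 = \left(-10 - 0\right) 29 = \left(-10 + 0\right) 29 = \left(-10\right) 29 = -290$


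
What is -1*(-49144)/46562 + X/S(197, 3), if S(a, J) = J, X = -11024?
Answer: -256576028/69843 ≈ -3673.6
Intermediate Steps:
-1*(-49144)/46562 + X/S(197, 3) = -1*(-49144)/46562 - 11024/3 = 49144*(1/46562) - 11024*⅓ = 24572/23281 - 11024/3 = -256576028/69843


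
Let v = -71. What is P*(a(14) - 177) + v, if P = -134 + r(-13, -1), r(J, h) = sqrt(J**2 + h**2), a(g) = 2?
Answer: 23379 - 175*sqrt(170) ≈ 21097.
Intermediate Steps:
P = -134 + sqrt(170) (P = -134 + sqrt((-13)**2 + (-1)**2) = -134 + sqrt(169 + 1) = -134 + sqrt(170) ≈ -120.96)
P*(a(14) - 177) + v = (-134 + sqrt(170))*(2 - 177) - 71 = (-134 + sqrt(170))*(-175) - 71 = (23450 - 175*sqrt(170)) - 71 = 23379 - 175*sqrt(170)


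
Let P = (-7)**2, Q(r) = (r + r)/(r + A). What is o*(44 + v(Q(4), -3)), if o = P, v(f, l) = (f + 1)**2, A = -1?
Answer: 25333/9 ≈ 2814.8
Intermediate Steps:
Q(r) = 2*r/(-1 + r) (Q(r) = (r + r)/(r - 1) = (2*r)/(-1 + r) = 2*r/(-1 + r))
v(f, l) = (1 + f)**2
P = 49
o = 49
o*(44 + v(Q(4), -3)) = 49*(44 + (1 + 2*4/(-1 + 4))**2) = 49*(44 + (1 + 2*4/3)**2) = 49*(44 + (1 + 2*4*(1/3))**2) = 49*(44 + (1 + 8/3)**2) = 49*(44 + (11/3)**2) = 49*(44 + 121/9) = 49*(517/9) = 25333/9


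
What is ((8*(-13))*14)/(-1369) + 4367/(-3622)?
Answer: -704791/4958518 ≈ -0.14214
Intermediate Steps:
((8*(-13))*14)/(-1369) + 4367/(-3622) = -104*14*(-1/1369) + 4367*(-1/3622) = -1456*(-1/1369) - 4367/3622 = 1456/1369 - 4367/3622 = -704791/4958518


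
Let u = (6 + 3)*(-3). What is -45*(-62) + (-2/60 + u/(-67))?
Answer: 5608643/2010 ≈ 2790.4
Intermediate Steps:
u = -27 (u = 9*(-3) = -27)
-45*(-62) + (-2/60 + u/(-67)) = -45*(-62) + (-2/60 - 27/(-67)) = 2790 + (-2*1/60 - 27*(-1/67)) = 2790 + (-1/30 + 27/67) = 2790 + 743/2010 = 5608643/2010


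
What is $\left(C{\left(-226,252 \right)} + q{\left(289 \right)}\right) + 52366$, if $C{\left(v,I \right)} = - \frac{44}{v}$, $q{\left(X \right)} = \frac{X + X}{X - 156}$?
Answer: $\frac{787076854}{15029} \approx 52371.0$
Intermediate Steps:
$q{\left(X \right)} = \frac{2 X}{-156 + X}$
$\left(C{\left(-226,252 \right)} + q{\left(289 \right)}\right) + 52366 = \left(- \frac{44}{-226} + 2 \cdot 289 \frac{1}{-156 + 289}\right) + 52366 = \left(\left(-44\right) \left(- \frac{1}{226}\right) + 2 \cdot 289 \cdot \frac{1}{133}\right) + 52366 = \left(\frac{22}{113} + 2 \cdot 289 \cdot \frac{1}{133}\right) + 52366 = \left(\frac{22}{113} + \frac{578}{133}\right) + 52366 = \frac{68240}{15029} + 52366 = \frac{787076854}{15029}$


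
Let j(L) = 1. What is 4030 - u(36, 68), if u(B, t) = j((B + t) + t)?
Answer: 4029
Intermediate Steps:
u(B, t) = 1
4030 - u(36, 68) = 4030 - 1*1 = 4030 - 1 = 4029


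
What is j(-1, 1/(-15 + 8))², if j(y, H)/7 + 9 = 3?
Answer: 1764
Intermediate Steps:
j(y, H) = -42 (j(y, H) = -63 + 7*3 = -63 + 21 = -42)
j(-1, 1/(-15 + 8))² = (-42)² = 1764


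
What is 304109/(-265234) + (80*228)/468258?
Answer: -22927267327/20699657062 ≈ -1.1076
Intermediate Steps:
304109/(-265234) + (80*228)/468258 = 304109*(-1/265234) + 18240*(1/468258) = -304109/265234 + 3040/78043 = -22927267327/20699657062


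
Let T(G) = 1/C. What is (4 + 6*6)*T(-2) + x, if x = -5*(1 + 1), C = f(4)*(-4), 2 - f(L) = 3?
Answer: 0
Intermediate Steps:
f(L) = -1 (f(L) = 2 - 1*3 = 2 - 3 = -1)
C = 4 (C = -1*(-4) = 4)
x = -10 (x = -5*2 = -10)
T(G) = 1/4
(4 + 6*6)*T(-2) + x = (4 + 6*6)*(1/4) - 10 = (4 + 36)*(1/4) - 10 = 40*(1/4) - 10 = 10 - 10 = 0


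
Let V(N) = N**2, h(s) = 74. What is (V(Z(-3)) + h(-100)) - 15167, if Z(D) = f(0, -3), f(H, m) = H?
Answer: -15093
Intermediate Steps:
Z(D) = 0
(V(Z(-3)) + h(-100)) - 15167 = (0**2 + 74) - 15167 = (0 + 74) - 15167 = 74 - 15167 = -15093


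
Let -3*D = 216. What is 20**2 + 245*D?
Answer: -17240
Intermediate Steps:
D = -72 (D = -1/3*216 = -72)
20**2 + 245*D = 20**2 + 245*(-72) = 400 - 17640 = -17240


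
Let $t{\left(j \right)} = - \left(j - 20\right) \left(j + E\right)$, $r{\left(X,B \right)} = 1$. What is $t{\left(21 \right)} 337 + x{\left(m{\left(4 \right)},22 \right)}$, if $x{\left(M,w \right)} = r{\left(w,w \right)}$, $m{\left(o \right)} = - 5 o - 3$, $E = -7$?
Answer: $-4717$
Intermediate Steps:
$m{\left(o \right)} = -3 - 5 o$
$x{\left(M,w \right)} = 1$
$t{\left(j \right)} = - \left(-20 + j\right) \left(-7 + j\right)$ ($t{\left(j \right)} = - \left(j - 20\right) \left(j - 7\right) = - \left(-20 + j\right) \left(-7 + j\right)$)
$t{\left(21 \right)} 337 + x{\left(m{\left(4 \right)},22 \right)} = \left(-140 - 21^{2} + 27 \cdot 21\right) 337 + 1 = \left(-140 - 441 + 567\right) 337 + 1 = \left(-14\right) 337 + 1 = -4718 + 1 = -4717$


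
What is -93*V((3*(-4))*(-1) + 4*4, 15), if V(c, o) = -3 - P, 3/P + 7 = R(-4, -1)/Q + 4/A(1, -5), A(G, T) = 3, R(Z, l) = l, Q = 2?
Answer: 8649/37 ≈ 233.76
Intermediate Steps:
P = -18/37 (P = 3/(-7 + (-1/2 + 4/3)) = 3/(-7 + (-1*½ + 4*(⅓))) = 3/(-7 + (-½ + 4/3)) = 3/(-7 + ⅚) = 3/(-37/6) = 3*(-6/37) = -18/37 ≈ -0.48649)
V(c, o) = -93/37 (V(c, o) = -3 - 1*(-18/37) = -3 + 18/37 = -93/37)
-93*V((3*(-4))*(-1) + 4*4, 15) = -93*(-93/37) = 8649/37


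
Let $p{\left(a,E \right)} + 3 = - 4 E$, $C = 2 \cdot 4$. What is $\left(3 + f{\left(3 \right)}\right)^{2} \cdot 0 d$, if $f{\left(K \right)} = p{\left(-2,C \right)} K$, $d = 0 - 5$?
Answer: $0$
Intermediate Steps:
$C = 8$
$d = -5$ ($d = 0 - 5 = -5$)
$p{\left(a,E \right)} = -3 - 4 E$
$f{\left(K \right)} = - 35 K$ ($f{\left(K \right)} = \left(-3 - 32\right) K = - 35 K$)
$\left(3 + f{\left(3 \right)}\right)^{2} \cdot 0 d = \left(3 - 105\right)^{2} \cdot 0 \left(-5\right) = \left(-102\right)^{2} \cdot 0 \left(-5\right) = 10404 \cdot 0 \left(-5\right) = 0 \left(-5\right) = 0$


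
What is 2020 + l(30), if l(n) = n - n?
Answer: 2020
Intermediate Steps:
l(n) = 0
2020 + l(30) = 2020 + 0 = 2020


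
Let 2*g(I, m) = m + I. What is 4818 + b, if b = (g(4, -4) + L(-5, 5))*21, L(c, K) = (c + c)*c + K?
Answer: 5973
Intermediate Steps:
g(I, m) = I/2 + m/2 (g(I, m) = (m + I)/2 = (I + m)/2 = I/2 + m/2)
L(c, K) = K + 2*c² (L(c, K) = (2*c)*c + K = 2*c² + K = K + 2*c²)
b = 1155 (b = (((½)*4 + (½)*(-4)) + (5 + 2*(-5)²))*21 = ((2 - 2) + (5 + 2*25))*21 = (0 + (5 + 50))*21 = (0 + 55)*21 = 55*21 = 1155)
4818 + b = 4818 + 1155 = 5973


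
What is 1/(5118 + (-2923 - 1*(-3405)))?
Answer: 1/5600 ≈ 0.00017857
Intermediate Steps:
1/(5118 + (-2923 - 1*(-3405))) = 1/(5118 + (-2923 + 3405)) = 1/(5118 + 482) = 1/5600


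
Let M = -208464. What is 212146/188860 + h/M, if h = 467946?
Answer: -1839644909/1640437960 ≈ -1.1214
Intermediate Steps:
212146/188860 + h/M = 212146/188860 + 467946/(-208464) = 212146*(1/188860) + 467946*(-1/208464) = 106073/94430 - 77991/34744 = -1839644909/1640437960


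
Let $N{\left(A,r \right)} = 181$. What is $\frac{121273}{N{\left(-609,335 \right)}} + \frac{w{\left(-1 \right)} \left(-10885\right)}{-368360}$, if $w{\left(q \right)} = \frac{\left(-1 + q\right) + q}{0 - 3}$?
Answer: $\frac{8934818493}{13334632} \approx 670.05$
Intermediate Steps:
$w{\left(q \right)} = \frac{1}{3} - \frac{2 q}{3}$ ($w{\left(q \right)} = \frac{-1 + 2 q}{-3} = \left(-1 + 2 q\right) \left(- \frac{1}{3}\right) = \frac{1}{3} - \frac{2 q}{3}$)
$\frac{121273}{N{\left(-609,335 \right)}} + \frac{w{\left(-1 \right)} \left(-10885\right)}{-368360} = \frac{121273}{181} + \frac{\left(\frac{1}{3} - - \frac{2}{3}\right) \left(-10885\right)}{-368360} = 121273 \cdot \frac{1}{181} + \left(\frac{1}{3} + \frac{2}{3}\right) \left(-10885\right) \left(- \frac{1}{368360}\right) = \frac{121273}{181} + 1 \left(-10885\right) \left(- \frac{1}{368360}\right) = \frac{121273}{181} - - \frac{2177}{73672} = \frac{121273}{181} + \frac{2177}{73672} = \frac{8934818493}{13334632}$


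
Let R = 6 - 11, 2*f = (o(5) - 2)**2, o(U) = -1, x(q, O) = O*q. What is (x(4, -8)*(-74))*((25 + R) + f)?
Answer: 58016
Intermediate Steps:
f = 9/2 (f = (-1 - 2)**2/2 = (1/2)*(-3)**2 = (1/2)*9 = 9/2 ≈ 4.5000)
R = -5
(x(4, -8)*(-74))*((25 + R) + f) = (-8*4*(-74))*((25 - 5) + 9/2) = (-32*(-74))*(20 + 9/2) = 2368*(49/2) = 58016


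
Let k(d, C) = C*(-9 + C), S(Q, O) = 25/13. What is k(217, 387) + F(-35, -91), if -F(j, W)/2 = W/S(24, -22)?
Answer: 3659516/25 ≈ 1.4638e+5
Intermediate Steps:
S(Q, O) = 25/13 (S(Q, O) = 25*(1/13) = 25/13)
F(j, W) = -26*W/25 (F(j, W) = -2*W/25/13 = -2*W*13/25 = -26*W/25)
k(217, 387) + F(-35, -91) = 387*(-9 + 387) - 26/25*(-91) = 387*378 + 2366/25 = 146286 + 2366/25 = 3659516/25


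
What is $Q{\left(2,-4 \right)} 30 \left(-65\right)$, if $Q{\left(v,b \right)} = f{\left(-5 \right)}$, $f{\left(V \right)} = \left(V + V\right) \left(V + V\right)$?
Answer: $-195000$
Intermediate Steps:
$f{\left(V \right)} = 4 V^{2}$ ($f{\left(V \right)} = 2 V 2 V = 4 V^{2}$)
$Q{\left(v,b \right)} = 100$ ($Q{\left(v,b \right)} = 4 \left(-5\right)^{2} = 4 \cdot 25 = 100$)
$Q{\left(2,-4 \right)} 30 \left(-65\right) = 100 \cdot 30 \left(-65\right) = 3000 \left(-65\right) = -195000$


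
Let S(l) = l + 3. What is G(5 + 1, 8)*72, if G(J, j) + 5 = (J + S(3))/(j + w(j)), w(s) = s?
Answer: -306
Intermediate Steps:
S(l) = 3 + l
G(J, j) = -5 + (6 + J)/(2*j) (G(J, j) = -5 + (J + (3 + 3))/(j + j) = -5 + (J + 6)/((2*j)) = -5 + (6 + J)*(1/(2*j)) = -5 + (6 + J)/(2*j))
G(5 + 1, 8)*72 = ((1/2)*(6 + (5 + 1) - 10*8)/8)*72 = ((1/2)*(1/8)*(6 + 6 - 80))*72 = ((1/2)*(1/8)*(-68))*72 = -17/4*72 = -306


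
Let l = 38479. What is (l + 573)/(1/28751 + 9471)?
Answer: 561392026/136150361 ≈ 4.1233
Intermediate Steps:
(l + 573)/(1/28751 + 9471) = (38479 + 573)/(1/28751 + 9471) = 39052/(1/28751 + 9471) = 39052/(272300722/28751) = 39052*(28751/272300722) = 561392026/136150361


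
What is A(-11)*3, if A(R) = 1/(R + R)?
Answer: -3/22 ≈ -0.13636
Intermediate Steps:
A(R) = 1/(2*R)
A(-11)*3 = ((½)/(-11))*3 = ((½)*(-1/11))*3 = -1/22*3 = -3/22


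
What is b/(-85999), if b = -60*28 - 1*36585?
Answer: 38265/85999 ≈ 0.44495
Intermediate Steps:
b = -38265 (b = -1680 - 36585 = -38265)
b/(-85999) = -38265/(-85999) = -38265*(-1/85999) = 38265/85999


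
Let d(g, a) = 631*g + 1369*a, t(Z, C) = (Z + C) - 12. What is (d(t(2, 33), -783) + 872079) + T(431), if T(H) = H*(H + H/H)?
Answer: 857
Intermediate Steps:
t(Z, C) = -12 + C + Z (t(Z, C) = (C + Z) - 12 = -12 + C + Z)
T(H) = H*(1 + H) (T(H) = H*(H + 1) = H*(1 + H))
(d(t(2, 33), -783) + 872079) + T(431) = ((631*(-12 + 33 + 2) + 1369*(-783)) + 872079) + 431*(1 + 431) = ((631*23 - 1071927) + 872079) + 431*432 = ((14513 - 1071927) + 872079) + 186192 = (-1057414 + 872079) + 186192 = -185335 + 186192 = 857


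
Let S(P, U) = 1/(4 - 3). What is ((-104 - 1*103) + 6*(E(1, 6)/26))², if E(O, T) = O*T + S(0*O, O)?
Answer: 7128900/169 ≈ 42183.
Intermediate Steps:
S(P, U) = 1 (S(P, U) = 1/1 = 1)
E(O, T) = 1 + O*T (E(O, T) = O*T + 1 = 1 + O*T)
((-104 - 1*103) + 6*(E(1, 6)/26))² = ((-104 - 1*103) + 6*((1 + 1*6)/26))² = ((-104 - 103) + 6*((1 + 6)*(1/26)))² = (-207 + 6*(7*(1/26)))² = (-207 + 6*(7/26))² = (-207 + 21/13)² = (-2670/13)² = 7128900/169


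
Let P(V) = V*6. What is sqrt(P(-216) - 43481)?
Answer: I*sqrt(44777) ≈ 211.61*I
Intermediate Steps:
P(V) = 6*V
sqrt(P(-216) - 43481) = sqrt(6*(-216) - 43481) = sqrt(-1296 - 43481) = sqrt(-44777) = I*sqrt(44777)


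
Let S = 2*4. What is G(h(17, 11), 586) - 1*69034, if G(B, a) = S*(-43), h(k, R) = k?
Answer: -69378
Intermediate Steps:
S = 8
G(B, a) = -344 (G(B, a) = 8*(-43) = -344)
G(h(17, 11), 586) - 1*69034 = -344 - 1*69034 = -344 - 69034 = -69378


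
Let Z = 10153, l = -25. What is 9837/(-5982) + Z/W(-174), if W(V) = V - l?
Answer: -20733653/297106 ≈ -69.785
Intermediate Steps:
W(V) = 25 + V (W(V) = V - 1*(-25) = V + 25 = 25 + V)
9837/(-5982) + Z/W(-174) = 9837/(-5982) + 10153/(25 - 174) = 9837*(-1/5982) + 10153/(-149) = -3279/1994 + 10153*(-1/149) = -3279/1994 - 10153/149 = -20733653/297106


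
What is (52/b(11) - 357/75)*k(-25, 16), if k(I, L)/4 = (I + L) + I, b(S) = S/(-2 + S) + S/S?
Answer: -63376/25 ≈ -2535.0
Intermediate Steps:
b(S) = 1 + S/(-2 + S) (b(S) = S/(-2 + S) + 1 = 1 + S/(-2 + S))
k(I, L) = 4*L + 8*I (k(I, L) = 4*((I + L) + I) = 4*(L + 2*I) = 4*L + 8*I)
(52/b(11) - 357/75)*k(-25, 16) = (52/((2*(-1 + 11)/(-2 + 11))) - 357/75)*(4*16 + 8*(-25)) = (52/((2*10/9)) - 357*1/75)*(64 - 200) = (52/((2*(⅑)*10)) - 119/25)*(-136) = (52/(20/9) - 119/25)*(-136) = (52*(9/20) - 119/25)*(-136) = (117/5 - 119/25)*(-136) = (466/25)*(-136) = -63376/25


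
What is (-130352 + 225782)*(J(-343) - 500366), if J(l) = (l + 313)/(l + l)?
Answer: -16378223659890/343 ≈ -4.7750e+10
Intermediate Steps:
J(l) = (313 + l)/(2*l) (J(l) = (313 + l)/((2*l)) = (313 + l)*(1/(2*l)) = (313 + l)/(2*l))
(-130352 + 225782)*(J(-343) - 500366) = (-130352 + 225782)*((1/2)*(313 - 343)/(-343) - 500366) = 95430*((1/2)*(-1/343)*(-30) - 500366) = 95430*(15/343 - 500366) = 95430*(-171625523/343) = -16378223659890/343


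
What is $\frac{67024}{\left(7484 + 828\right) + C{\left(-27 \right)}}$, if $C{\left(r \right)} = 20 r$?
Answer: $\frac{16756}{1943} \approx 8.6238$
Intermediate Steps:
$\frac{67024}{\left(7484 + 828\right) + C{\left(-27 \right)}} = \frac{67024}{\left(7484 + 828\right) + 20 \left(-27\right)} = \frac{67024}{8312 - 540} = \frac{67024}{7772} = 67024 \cdot \frac{1}{7772} = \frac{16756}{1943}$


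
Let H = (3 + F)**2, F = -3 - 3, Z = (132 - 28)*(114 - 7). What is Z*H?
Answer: 100152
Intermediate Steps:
Z = 11128 (Z = 104*107 = 11128)
F = -6
H = 9 (H = (3 - 6)**2 = (-3)**2 = 9)
Z*H = 11128*9 = 100152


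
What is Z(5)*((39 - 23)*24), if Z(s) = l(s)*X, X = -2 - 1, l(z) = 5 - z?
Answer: 0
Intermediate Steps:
X = -3
Z(s) = -15 + 3*s (Z(s) = (5 - s)*(-3) = -15 + 3*s)
Z(5)*((39 - 23)*24) = (-15 + 3*5)*((39 - 23)*24) = (-15 + 15)*(16*24) = 0*384 = 0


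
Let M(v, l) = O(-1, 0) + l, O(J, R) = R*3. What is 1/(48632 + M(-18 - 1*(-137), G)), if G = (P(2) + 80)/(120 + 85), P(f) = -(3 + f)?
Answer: 41/1993927 ≈ 2.0562e-5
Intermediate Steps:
P(f) = -3 - f
O(J, R) = 3*R
G = 15/41 (G = ((-3 - 1*2) + 80)/(120 + 85) = ((-3 - 2) + 80)/205 = (-5 + 80)*(1/205) = 75*(1/205) = 15/41 ≈ 0.36585)
M(v, l) = l (M(v, l) = 3*0 + l = 0 + l = l)
1/(48632 + M(-18 - 1*(-137), G)) = 1/(48632 + 15/41) = 1/(1993927/41) = 41/1993927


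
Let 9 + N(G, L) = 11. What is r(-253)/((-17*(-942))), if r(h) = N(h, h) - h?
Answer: 5/314 ≈ 0.015924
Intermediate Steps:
N(G, L) = 2 (N(G, L) = -9 + 11 = 2)
r(h) = 2 - h
r(-253)/((-17*(-942))) = (2 - 1*(-253))/((-17*(-942))) = (2 + 253)/16014 = 255*(1/16014) = 5/314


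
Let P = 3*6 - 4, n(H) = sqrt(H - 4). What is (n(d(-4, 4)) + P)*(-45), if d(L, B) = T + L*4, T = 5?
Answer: -630 - 45*I*sqrt(15) ≈ -630.0 - 174.28*I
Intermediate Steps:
d(L, B) = 5 + 4*L (d(L, B) = 5 + L*4 = 5 + 4*L)
n(H) = sqrt(-4 + H)
P = 14 (P = 18 - 4 = 14)
(n(d(-4, 4)) + P)*(-45) = (sqrt(-4 + (5 + 4*(-4))) + 14)*(-45) = (sqrt(-4 + (5 - 16)) + 14)*(-45) = (sqrt(-4 - 11) + 14)*(-45) = (sqrt(-15) + 14)*(-45) = (I*sqrt(15) + 14)*(-45) = (14 + I*sqrt(15))*(-45) = -630 - 45*I*sqrt(15)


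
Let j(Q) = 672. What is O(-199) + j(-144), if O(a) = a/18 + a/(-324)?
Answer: 214345/324 ≈ 661.56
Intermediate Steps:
O(a) = 17*a/324 (O(a) = a*(1/18) + a*(-1/324) = a/18 - a/324 = 17*a/324)
O(-199) + j(-144) = (17/324)*(-199) + 672 = -3383/324 + 672 = 214345/324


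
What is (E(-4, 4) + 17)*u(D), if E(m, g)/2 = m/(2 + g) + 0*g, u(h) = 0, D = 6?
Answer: 0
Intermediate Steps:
E(m, g) = 2*m/(2 + g) (E(m, g) = 2*(m/(2 + g) + 0*g) = 2*(m/(2 + g) + 0) = 2*(m/(2 + g)) = 2*m/(2 + g))
(E(-4, 4) + 17)*u(D) = (2*(-4)/(2 + 4) + 17)*0 = (2*(-4)/6 + 17)*0 = (2*(-4)*(⅙) + 17)*0 = (-4/3 + 17)*0 = (47/3)*0 = 0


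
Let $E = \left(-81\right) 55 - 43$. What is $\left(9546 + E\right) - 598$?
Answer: $4450$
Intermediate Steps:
$E = -4498$ ($E = -4455 - 43 = -4498$)
$\left(9546 + E\right) - 598 = \left(9546 - 4498\right) - 598 = 5048 - 598 = 4450$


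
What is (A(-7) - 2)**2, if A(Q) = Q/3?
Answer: 169/9 ≈ 18.778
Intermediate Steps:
A(Q) = Q/3 (A(Q) = Q*(1/3) = Q/3)
(A(-7) - 2)**2 = ((1/3)*(-7) - 2)**2 = (-7/3 - 2)**2 = (-13/3)**2 = 169/9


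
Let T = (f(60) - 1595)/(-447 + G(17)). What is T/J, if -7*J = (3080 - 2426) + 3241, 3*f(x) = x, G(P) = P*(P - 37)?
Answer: -2205/613073 ≈ -0.0035966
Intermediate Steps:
G(P) = P*(-37 + P)
f(x) = x/3
J = -3895/7 (J = -((3080 - 2426) + 3241)/7 = -(654 + 3241)/7 = -⅐*3895 = -3895/7 ≈ -556.43)
T = 1575/787 (T = ((⅓)*60 - 1595)/(-447 + 17*(-37 + 17)) = (20 - 1595)/(-447 + 17*(-20)) = -1575/(-447 - 340) = -1575/(-787) = -1575*(-1/787) = 1575/787 ≈ 2.0013)
T/J = 1575/(787*(-3895/7)) = (1575/787)*(-7/3895) = -2205/613073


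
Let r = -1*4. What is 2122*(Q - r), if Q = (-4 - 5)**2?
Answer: 180370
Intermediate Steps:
r = -4
Q = 81 (Q = (-9)**2 = 81)
2122*(Q - r) = 2122*(81 - 1*(-4)) = 2122*(81 + 4) = 2122*85 = 180370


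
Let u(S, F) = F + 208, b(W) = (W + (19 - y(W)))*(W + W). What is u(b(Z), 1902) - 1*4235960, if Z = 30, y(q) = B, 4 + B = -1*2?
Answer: -4233850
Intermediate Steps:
B = -6 (B = -4 - 1*2 = -4 - 2 = -6)
y(q) = -6
b(W) = 2*W*(25 + W) (b(W) = (W + (19 - 1*(-6)))*(W + W) = (W + (19 + 6))*(2*W) = (W + 25)*(2*W) = (25 + W)*(2*W) = 2*W*(25 + W))
u(S, F) = 208 + F
u(b(Z), 1902) - 1*4235960 = (208 + 1902) - 1*4235960 = 2110 - 4235960 = -4233850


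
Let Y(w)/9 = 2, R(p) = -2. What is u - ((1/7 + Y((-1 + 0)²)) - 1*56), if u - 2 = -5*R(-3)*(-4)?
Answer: -⅐ ≈ -0.14286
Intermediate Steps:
Y(w) = 18 (Y(w) = 9*2 = 18)
u = -38 (u = 2 - 5*(-2)*(-4) = 2 + 10*(-4) = 2 - 40 = -38)
u - ((1/7 + Y((-1 + 0)²)) - 1*56) = -38 - ((1/7 + 18) - 1*56) = -38 - ((1*(⅐) + 18) - 56) = -38 - ((⅐ + 18) - 56) = -38 - (127/7 - 56) = -38 - 1*(-265/7) = -38 + 265/7 = -⅐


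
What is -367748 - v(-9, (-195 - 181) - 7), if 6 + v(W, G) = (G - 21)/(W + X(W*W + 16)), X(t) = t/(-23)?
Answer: -27950715/76 ≈ -3.6777e+5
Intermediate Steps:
X(t) = -t/23 (X(t) = t*(-1/23) = -t/23)
v(W, G) = -6 + (-21 + G)/(-16/23 + W - W²/23) (v(W, G) = -6 + (G - 21)/(W - (W*W + 16)/23) = -6 + (-21 + G)/(W - (W² + 16)/23) = -6 + (-21 + G)/(W - (16 + W²)/23) = -6 + (-21 + G)/(W + (-16/23 - W²/23)) = -6 + (-21 + G)/(-16/23 + W - W²/23))
-367748 - v(-9, (-195 - 181) - 7) = -367748 - (-387 - 138*(-9) + 6*(-9)² + 23*((-195 - 181) - 7))/(-16 - 1*(-9)² + 23*(-9)) = -367748 - (-387 + 1242 + 6*81 + 23*(-376 - 7))/(-16 - 1*81 - 207) = -367748 - (-387 + 1242 + 486 + 23*(-383))/(-16 - 81 - 207) = -367748 - (-387 + 1242 + 486 - 8809)/(-304) = -367748 - (-1)*(-7468)/304 = -367748 - 1*1867/76 = -367748 - 1867/76 = -27950715/76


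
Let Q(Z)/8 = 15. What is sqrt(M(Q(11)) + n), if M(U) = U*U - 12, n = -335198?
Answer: I*sqrt(320810) ≈ 566.4*I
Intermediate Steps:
Q(Z) = 120 (Q(Z) = 8*15 = 120)
M(U) = -12 + U**2 (M(U) = U**2 - 12 = -12 + U**2)
sqrt(M(Q(11)) + n) = sqrt((-12 + 120**2) - 335198) = sqrt((-12 + 14400) - 335198) = sqrt(14388 - 335198) = sqrt(-320810) = I*sqrt(320810)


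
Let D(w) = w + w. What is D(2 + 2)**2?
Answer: 64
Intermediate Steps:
D(w) = 2*w
D(2 + 2)**2 = (2*(2 + 2))**2 = (2*4)**2 = 8**2 = 64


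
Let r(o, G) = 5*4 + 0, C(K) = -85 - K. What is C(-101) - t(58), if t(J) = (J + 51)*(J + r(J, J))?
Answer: -8486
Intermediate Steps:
r(o, G) = 20 (r(o, G) = 20 + 0 = 20)
t(J) = (20 + J)*(51 + J) (t(J) = (J + 51)*(J + 20) = (51 + J)*(20 + J) = (20 + J)*(51 + J))
C(-101) - t(58) = (-85 - 1*(-101)) - (1020 + 58**2 + 71*58) = (-85 + 101) - (1020 + 3364 + 4118) = 16 - 1*8502 = 16 - 8502 = -8486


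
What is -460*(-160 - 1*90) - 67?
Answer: 114933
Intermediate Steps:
-460*(-160 - 1*90) - 67 = -460*(-160 - 90) - 67 = -460*(-250) - 67 = 115000 - 67 = 114933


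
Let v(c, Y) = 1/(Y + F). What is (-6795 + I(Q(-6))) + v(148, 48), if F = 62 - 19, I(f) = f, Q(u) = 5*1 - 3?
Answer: -618162/91 ≈ -6793.0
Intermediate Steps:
Q(u) = 2 (Q(u) = 5 - 3 = 2)
F = 43
v(c, Y) = 1/(43 + Y) (v(c, Y) = 1/(Y + 43) = 1/(43 + Y))
(-6795 + I(Q(-6))) + v(148, 48) = (-6795 + 2) + 1/(43 + 48) = -6793 + 1/91 = -618162/91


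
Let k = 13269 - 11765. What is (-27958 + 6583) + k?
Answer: -19871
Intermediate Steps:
k = 1504
(-27958 + 6583) + k = (-27958 + 6583) + 1504 = -21375 + 1504 = -19871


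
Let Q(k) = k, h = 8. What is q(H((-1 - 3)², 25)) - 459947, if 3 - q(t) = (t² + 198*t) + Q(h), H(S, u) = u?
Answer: -465527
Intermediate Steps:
q(t) = -5 - t² - 198*t (q(t) = 3 - ((t² + 198*t) + 8) = 3 - (8 + t² + 198*t) = 3 + (-8 - t² - 198*t) = -5 - t² - 198*t)
q(H((-1 - 3)², 25)) - 459947 = (-5 - 1*25² - 198*25) - 459947 = (-5 - 1*625 - 4950) - 459947 = (-5 - 625 - 4950) - 459947 = -5580 - 459947 = -465527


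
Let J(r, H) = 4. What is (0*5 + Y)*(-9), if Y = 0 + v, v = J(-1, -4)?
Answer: -36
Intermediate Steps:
v = 4
Y = 4 (Y = 0 + 4 = 4)
(0*5 + Y)*(-9) = (0*5 + 4)*(-9) = (0 + 4)*(-9) = 4*(-9) = -36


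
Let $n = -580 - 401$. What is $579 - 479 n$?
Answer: $470478$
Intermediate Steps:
$n = -981$
$579 - 479 n = 579 - -469899 = 579 + 469899 = 470478$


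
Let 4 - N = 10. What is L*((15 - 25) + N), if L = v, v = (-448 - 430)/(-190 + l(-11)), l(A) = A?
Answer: -14048/201 ≈ -69.891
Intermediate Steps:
N = -6 (N = 4 - 1*10 = 4 - 10 = -6)
v = 878/201 (v = (-448 - 430)/(-190 - 11) = -878/(-201) = -878*(-1/201) = 878/201 ≈ 4.3682)
L = 878/201 ≈ 4.3682
L*((15 - 25) + N) = 878*((15 - 25) - 6)/201 = 878*(-10 - 6)/201 = (878/201)*(-16) = -14048/201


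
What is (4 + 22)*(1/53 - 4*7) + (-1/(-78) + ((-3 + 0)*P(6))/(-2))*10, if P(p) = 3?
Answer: -1410482/2067 ≈ -682.38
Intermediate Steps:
(4 + 22)*(1/53 - 4*7) + (-1/(-78) + ((-3 + 0)*P(6))/(-2))*10 = (4 + 22)*(1/53 - 4*7) + (-1/(-78) + ((-3 + 0)*3)/(-2))*10 = 26*(1/53 - 28) + (-1*(-1/78) - 3*3*(-½))*10 = 26*(-1483/53) + (1/78 - 9*(-½))*10 = -38558/53 + (1/78 + 9/2)*10 = -38558/53 + (176/39)*10 = -38558/53 + 1760/39 = -1410482/2067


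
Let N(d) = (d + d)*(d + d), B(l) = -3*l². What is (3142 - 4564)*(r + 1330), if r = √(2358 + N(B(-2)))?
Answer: -1891260 - 4266*√326 ≈ -1.9683e+6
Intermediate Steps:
N(d) = 4*d² (N(d) = (2*d)*(2*d) = 4*d²)
r = 3*√326 (r = √(2358 + 4*(-3*(-2)²)²) = √(2358 + 4*(-3*4)²) = √(2358 + 4*(-12)²) = √(2358 + 4*144) = √(2358 + 576) = √2934 = 3*√326 ≈ 54.166)
(3142 - 4564)*(r + 1330) = (3142 - 4564)*(3*√326 + 1330) = -1422*(1330 + 3*√326) = -1891260 - 4266*√326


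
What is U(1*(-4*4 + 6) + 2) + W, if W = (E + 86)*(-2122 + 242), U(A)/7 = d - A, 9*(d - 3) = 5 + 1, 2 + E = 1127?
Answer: -6829795/3 ≈ -2.2766e+6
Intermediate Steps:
E = 1125 (E = -2 + 1127 = 1125)
d = 11/3 (d = 3 + (5 + 1)/9 = 3 + (1/9)*6 = 3 + 2/3 = 11/3 ≈ 3.6667)
U(A) = 77/3 - 7*A (U(A) = 7*(11/3 - A) = 77/3 - 7*A)
W = -2276680 (W = (1125 + 86)*(-2122 + 242) = 1211*(-1880) = -2276680)
U(1*(-4*4 + 6) + 2) + W = (77/3 - 7*(1*(-4*4 + 6) + 2)) - 2276680 = (77/3 - 7*(1*(-16 + 6) + 2)) - 2276680 = (77/3 - 7*(1*(-10) + 2)) - 2276680 = (77/3 - 7*(-10 + 2)) - 2276680 = (77/3 - 7*(-8)) - 2276680 = (77/3 + 56) - 2276680 = 245/3 - 2276680 = -6829795/3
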